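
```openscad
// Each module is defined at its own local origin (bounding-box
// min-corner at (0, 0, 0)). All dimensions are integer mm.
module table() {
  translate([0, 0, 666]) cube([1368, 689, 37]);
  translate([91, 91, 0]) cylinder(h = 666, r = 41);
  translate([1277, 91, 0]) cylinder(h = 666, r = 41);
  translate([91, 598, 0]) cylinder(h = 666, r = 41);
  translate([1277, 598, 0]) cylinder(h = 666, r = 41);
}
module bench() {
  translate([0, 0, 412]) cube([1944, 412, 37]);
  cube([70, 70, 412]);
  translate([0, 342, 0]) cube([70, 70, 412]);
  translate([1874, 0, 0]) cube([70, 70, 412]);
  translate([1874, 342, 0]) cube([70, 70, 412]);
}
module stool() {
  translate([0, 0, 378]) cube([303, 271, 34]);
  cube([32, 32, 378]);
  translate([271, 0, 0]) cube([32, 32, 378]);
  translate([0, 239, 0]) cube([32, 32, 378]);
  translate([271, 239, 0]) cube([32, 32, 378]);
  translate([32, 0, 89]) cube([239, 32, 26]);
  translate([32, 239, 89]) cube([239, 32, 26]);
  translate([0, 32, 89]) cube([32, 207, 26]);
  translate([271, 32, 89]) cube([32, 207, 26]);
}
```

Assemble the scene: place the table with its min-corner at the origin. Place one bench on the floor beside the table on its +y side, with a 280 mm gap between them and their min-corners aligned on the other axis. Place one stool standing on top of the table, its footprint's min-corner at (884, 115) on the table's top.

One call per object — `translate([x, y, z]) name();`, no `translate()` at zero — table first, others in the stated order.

table();
translate([0, 969, 0]) bench();
translate([884, 115, 703]) stool();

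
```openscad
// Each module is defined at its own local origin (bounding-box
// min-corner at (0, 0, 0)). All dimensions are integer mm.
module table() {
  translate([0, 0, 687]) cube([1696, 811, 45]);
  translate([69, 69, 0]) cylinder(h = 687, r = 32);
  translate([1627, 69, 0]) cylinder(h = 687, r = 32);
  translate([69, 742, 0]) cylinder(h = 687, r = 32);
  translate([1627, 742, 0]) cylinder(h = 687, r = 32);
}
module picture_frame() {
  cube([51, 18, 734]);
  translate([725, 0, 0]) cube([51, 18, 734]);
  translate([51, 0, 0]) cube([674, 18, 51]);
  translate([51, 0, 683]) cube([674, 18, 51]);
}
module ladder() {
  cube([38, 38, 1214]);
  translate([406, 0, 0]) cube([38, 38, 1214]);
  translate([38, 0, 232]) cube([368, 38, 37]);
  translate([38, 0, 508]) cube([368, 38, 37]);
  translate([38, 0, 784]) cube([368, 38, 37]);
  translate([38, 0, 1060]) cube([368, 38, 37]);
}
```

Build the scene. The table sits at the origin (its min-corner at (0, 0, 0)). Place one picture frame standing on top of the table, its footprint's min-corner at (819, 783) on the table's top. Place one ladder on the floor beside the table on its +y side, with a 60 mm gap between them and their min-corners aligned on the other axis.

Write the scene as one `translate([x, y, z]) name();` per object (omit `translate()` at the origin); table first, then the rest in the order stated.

table();
translate([819, 783, 732]) picture_frame();
translate([0, 871, 0]) ladder();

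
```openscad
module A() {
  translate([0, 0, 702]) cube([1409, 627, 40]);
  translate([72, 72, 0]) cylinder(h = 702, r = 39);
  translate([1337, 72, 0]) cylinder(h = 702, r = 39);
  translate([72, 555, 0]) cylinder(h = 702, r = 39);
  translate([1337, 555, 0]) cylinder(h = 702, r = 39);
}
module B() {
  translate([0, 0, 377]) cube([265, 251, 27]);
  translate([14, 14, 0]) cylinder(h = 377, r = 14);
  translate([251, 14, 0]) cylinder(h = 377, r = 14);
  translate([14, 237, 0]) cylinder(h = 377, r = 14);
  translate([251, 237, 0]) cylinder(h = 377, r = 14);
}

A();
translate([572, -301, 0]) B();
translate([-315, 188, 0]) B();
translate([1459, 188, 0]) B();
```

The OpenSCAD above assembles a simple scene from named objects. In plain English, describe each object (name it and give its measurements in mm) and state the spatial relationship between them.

A is a rectangular dining table. The top is 1409×627×40 mm with its upper surface at z = 742 mm. It stands on four round legs of 78 mm diameter, each leg's bounding box inset 33 mm from the nearest pair of top edges, running from the floor to the underside of the top.

B is a four-legged stool. The seat is a 265×251×27 mm slab whose top surface is at z = 404 mm; four round legs, each 28 mm in diameter, run from the floor (z = 0) to the underside of the seat, each leg's axis is inset half a diameter from the nearest pair of seat edges (so the leg's bounding box is flush with the corner).

Three stools sit around the table at the −y, −x, +x sides.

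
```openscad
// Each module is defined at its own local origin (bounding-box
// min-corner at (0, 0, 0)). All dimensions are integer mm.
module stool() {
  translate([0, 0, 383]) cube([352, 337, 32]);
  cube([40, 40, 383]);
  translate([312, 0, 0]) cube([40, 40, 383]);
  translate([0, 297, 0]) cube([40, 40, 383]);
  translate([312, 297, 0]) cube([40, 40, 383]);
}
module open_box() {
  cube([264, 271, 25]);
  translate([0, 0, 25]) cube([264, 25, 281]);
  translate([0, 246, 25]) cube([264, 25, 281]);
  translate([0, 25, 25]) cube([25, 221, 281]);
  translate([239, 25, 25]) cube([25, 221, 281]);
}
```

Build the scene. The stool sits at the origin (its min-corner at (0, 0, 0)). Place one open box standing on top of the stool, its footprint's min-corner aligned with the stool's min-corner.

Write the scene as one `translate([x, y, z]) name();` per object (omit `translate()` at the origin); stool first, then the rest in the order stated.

stool();
translate([0, 0, 415]) open_box();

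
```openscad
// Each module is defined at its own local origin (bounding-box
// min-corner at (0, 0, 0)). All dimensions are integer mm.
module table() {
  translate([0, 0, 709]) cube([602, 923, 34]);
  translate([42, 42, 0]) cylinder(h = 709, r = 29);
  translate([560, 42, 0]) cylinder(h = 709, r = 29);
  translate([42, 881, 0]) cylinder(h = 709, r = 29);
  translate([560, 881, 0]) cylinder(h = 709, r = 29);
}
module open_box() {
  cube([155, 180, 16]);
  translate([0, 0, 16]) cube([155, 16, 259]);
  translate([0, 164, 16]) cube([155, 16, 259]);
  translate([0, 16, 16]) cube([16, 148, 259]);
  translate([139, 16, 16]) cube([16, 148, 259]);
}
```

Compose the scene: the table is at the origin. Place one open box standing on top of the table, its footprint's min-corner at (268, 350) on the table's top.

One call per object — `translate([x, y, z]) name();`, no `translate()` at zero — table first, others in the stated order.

table();
translate([268, 350, 743]) open_box();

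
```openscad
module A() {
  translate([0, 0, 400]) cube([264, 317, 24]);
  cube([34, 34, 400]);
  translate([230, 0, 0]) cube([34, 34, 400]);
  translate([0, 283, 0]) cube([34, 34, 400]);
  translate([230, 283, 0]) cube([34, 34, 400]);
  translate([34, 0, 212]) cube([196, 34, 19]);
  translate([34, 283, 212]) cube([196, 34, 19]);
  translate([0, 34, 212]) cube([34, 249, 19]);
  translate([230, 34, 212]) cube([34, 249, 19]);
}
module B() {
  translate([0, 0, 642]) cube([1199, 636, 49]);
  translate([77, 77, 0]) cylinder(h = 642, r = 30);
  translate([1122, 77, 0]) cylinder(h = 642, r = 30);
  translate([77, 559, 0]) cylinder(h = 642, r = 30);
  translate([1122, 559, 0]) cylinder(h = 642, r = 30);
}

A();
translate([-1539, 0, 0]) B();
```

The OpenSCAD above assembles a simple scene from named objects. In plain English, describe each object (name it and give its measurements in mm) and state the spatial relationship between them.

A is a simple wooden stool: a rectangular seat 264 mm (x) by 317 mm (y), 24 mm thick, top face at z = 424 mm, on four square legs, each 34×34 mm in cross-section. The legs rest on z = 0, each flush with a corner of the seat. Four stretchers, 34 mm wide and 19 mm tall, connect adjacent legs with their undersides at z = 212 mm, each running between the inner faces of the legs it joins and aligned with the legs' outer faces on the other axis.

B is a table with a 1199×636 mm rectangular top, 49 mm thick, top surface at z = 691 mm, supported by four round legs of 60 mm diameter, each leg's bounding box inset 47 mm from the nearest pair of top edges, running from the floor.

The table is on the floor beside the stool on its −x side.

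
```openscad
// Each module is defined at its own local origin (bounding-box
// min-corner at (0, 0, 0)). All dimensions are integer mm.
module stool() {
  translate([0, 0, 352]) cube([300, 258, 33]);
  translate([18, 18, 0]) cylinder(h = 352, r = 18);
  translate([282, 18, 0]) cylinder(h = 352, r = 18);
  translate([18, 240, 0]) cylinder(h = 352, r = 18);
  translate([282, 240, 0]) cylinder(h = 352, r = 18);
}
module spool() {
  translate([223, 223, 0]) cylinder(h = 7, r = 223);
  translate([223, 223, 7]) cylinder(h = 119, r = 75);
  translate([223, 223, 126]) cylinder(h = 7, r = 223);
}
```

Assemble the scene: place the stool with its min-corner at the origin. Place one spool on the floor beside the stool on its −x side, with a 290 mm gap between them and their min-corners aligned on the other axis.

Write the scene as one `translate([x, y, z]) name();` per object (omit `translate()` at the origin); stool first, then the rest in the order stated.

stool();
translate([-736, 0, 0]) spool();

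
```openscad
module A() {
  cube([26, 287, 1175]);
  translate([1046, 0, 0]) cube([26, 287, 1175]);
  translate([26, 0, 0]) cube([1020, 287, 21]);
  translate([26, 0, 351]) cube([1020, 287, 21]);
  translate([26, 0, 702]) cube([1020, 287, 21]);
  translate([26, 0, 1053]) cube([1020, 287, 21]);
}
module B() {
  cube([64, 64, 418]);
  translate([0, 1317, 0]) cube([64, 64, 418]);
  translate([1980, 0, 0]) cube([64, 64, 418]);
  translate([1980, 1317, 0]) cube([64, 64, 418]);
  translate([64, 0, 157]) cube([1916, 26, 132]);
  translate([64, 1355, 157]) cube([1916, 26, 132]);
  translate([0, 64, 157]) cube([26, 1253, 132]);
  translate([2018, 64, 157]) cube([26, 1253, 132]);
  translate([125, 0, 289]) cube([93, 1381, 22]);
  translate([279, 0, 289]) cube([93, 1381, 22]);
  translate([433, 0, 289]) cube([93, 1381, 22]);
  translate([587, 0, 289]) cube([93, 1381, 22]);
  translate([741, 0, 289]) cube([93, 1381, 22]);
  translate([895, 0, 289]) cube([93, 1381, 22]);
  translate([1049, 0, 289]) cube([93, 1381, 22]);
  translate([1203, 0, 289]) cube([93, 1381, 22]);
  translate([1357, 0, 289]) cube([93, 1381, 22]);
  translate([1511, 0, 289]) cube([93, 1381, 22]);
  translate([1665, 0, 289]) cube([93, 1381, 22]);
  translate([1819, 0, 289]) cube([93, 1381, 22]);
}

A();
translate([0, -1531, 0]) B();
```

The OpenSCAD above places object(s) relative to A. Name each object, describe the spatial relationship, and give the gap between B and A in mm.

The bed frame's nearest face is 150 mm from the bookshelf's −y face.

A is a bookshelf. B is a bed frame. The bed frame is on the floor beside the bookshelf on its −y side. The gap between the bed frame and the bookshelf is 150 mm.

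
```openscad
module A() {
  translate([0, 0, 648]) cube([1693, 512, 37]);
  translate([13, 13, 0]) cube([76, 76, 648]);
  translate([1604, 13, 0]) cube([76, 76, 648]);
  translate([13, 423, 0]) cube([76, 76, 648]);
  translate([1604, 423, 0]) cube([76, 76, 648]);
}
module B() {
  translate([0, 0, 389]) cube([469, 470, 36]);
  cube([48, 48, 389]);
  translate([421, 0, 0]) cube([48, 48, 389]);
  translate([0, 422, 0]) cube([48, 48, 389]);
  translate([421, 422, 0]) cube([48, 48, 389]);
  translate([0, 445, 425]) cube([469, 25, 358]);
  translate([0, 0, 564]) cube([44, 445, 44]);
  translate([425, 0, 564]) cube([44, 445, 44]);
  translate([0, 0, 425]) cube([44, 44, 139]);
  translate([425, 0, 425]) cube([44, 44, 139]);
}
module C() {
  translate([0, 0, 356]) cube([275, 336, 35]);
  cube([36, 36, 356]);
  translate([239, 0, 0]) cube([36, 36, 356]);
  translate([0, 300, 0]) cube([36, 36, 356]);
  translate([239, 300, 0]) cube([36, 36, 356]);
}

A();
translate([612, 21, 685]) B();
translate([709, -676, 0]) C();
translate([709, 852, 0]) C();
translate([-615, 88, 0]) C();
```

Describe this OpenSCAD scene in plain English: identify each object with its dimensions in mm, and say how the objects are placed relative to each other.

A is a rectangular dining table. The top is 1693×512×37 mm with its upper surface at z = 685 mm. It stands on four 76×76 mm square legs, each inset 13 mm from the nearest pair of top edges, running from the floor to the underside of the top.

B is a chair: 469×470 mm seat, 36 mm thick, top at z = 425 mm, on four 48 mm square corner legs flush with the seat edges. A 25 mm thick backrest slab spans the full seat width, extending 358 mm above the seat top, its back face flush with the seat's +y edge. Two armrests of 44×44 mm section run along each side from the seat's front edge to the front of the backrest, top faces 183 mm above the seat top and outer faces flush with the seat's x-edges; a 44×44 mm post under the front of each armrest stands on the seat at the front corner.

C is a four-legged stool. The seat is a 275×336×35 mm slab whose top surface is at z = 391 mm; four square legs, each 36×36 mm in cross-section, run from the floor (z = 0) to the underside of the seat, each flush with a corner of the seat.

The chair is on top of the table, centred. Three stools sit around the table at the −y, +y, −x sides.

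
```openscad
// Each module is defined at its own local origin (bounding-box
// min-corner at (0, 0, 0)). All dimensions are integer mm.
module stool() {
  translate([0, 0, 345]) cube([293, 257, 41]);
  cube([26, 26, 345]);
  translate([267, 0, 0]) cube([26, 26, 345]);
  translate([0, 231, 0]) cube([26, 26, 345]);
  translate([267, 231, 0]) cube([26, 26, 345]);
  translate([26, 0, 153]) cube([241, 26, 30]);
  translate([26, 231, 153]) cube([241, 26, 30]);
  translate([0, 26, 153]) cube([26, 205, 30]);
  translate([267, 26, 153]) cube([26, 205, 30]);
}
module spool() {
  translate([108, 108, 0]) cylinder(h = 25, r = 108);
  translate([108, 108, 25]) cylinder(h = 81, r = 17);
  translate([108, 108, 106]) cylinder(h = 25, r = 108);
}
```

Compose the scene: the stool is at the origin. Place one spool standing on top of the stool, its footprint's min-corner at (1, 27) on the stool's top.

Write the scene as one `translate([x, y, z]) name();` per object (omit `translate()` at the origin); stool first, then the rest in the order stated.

stool();
translate([1, 27, 386]) spool();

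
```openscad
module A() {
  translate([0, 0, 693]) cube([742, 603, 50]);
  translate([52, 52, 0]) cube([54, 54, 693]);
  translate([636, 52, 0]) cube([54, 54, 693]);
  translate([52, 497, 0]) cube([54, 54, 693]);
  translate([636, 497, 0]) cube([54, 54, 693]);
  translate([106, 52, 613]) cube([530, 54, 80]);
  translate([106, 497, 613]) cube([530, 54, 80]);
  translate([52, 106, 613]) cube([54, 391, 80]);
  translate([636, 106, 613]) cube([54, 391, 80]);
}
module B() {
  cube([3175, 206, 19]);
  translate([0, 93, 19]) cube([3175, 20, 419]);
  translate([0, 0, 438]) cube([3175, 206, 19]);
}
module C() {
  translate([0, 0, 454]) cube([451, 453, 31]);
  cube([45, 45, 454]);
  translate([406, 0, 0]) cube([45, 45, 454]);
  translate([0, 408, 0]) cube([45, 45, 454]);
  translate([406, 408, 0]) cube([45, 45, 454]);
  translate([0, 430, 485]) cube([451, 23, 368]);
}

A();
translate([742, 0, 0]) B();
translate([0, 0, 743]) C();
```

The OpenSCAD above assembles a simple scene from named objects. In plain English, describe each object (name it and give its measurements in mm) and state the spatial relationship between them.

A is a table with a 742×603 mm rectangular top, 50 mm thick, top surface at z = 743 mm, supported by four 54×54 mm square legs, each inset 52 mm from the nearest pair of top edges, running from the floor. Four apron rails, 54 mm thick and 80 mm tall, run between adjacent legs with their top edges flush with the underside of the top and their outer faces flush with the legs' outer faces.

B is an I-beam lying along x, 3175 mm long. Overall section height 457 mm. Two flanges 206 mm wide (y) and 19 mm thick, one on the floor and one at the top; a web 20 mm thick runs between them, centred on the flange width.

C is a chair. The seat is a 451×453×31 mm slab with its top at z = 485 mm, on four 45×45 mm corner legs (flush with the seat edges, standing on z = 0). A flat backrest 23 mm thick, 368 mm tall, spans the full seat width and rises from the seat top along its +y edge, rear face flush with the rear of the seat.

The I-beam is against the table's +x side, with their −y faces flush. The chair is on top of the table.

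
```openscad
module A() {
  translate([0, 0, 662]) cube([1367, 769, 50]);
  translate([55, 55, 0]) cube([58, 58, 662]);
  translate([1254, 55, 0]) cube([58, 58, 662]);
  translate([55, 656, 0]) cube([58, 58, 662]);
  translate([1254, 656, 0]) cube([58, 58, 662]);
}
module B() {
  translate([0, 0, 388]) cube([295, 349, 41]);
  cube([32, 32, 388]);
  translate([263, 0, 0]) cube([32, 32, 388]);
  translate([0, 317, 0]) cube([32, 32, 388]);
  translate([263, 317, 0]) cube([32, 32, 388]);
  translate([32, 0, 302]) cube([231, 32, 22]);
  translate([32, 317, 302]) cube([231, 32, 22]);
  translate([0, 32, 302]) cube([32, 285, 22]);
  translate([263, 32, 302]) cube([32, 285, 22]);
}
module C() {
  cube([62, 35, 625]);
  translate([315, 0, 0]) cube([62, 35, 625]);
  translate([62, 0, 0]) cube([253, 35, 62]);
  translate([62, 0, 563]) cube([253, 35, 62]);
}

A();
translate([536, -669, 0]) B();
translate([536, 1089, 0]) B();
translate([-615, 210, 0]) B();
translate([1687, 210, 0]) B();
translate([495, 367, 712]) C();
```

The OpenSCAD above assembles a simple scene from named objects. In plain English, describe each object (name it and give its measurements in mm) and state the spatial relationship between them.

A is a table: top 1367 mm (x) × 769 mm (y), 50 mm thick, upper face at z = 712 mm, on four 58×58 mm square legs, each inset 55 mm from the nearest pair of top edges, running from z = 0 to the bottom of the top.

B is a four-legged stool. The seat is 295×349 mm, 41 mm thick, top at z = 429 mm. It stands on four square legs, each 32×32 mm in cross-section, from z = 0 to the seat underside, each flush with a corner of the seat. Four stretchers, 32 mm wide and 22 mm tall, connect adjacent legs with their undersides at z = 302 mm, each running between the inner faces of the legs it joins and aligned with the legs' outer faces on the other axis.

C is a picture frame with a 253×501 mm rectangular opening (x by z) and a uniform 62 mm border on every side. Frame depth is 35 mm along y. It is built from two vertical stiles running the full outside height and two horizontal rails spanning the gap between the stiles.

Four stools sit around the table at the −y, +y, −x, +x sides. The picture frame is on top of the table, centred.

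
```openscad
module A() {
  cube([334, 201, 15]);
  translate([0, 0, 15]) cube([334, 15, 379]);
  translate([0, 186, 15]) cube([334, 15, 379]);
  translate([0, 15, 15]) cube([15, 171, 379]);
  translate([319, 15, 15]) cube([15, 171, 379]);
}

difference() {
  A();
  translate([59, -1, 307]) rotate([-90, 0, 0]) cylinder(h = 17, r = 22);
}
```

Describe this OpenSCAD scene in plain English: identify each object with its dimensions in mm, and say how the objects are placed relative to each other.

A is an open-topped rectangular box: outside dimensions 334×201×394 mm, with a uniform wall and base thickness of 15 mm. The base is a full 334×201 slab on the floor; four walls sit on top of the base. The front and back walls (the −y and +y sides) span the full width; the two side walls fit between them.

The open box has a circular hole of radius 22 mm through its front wall, centred at (x = 59, z = 307).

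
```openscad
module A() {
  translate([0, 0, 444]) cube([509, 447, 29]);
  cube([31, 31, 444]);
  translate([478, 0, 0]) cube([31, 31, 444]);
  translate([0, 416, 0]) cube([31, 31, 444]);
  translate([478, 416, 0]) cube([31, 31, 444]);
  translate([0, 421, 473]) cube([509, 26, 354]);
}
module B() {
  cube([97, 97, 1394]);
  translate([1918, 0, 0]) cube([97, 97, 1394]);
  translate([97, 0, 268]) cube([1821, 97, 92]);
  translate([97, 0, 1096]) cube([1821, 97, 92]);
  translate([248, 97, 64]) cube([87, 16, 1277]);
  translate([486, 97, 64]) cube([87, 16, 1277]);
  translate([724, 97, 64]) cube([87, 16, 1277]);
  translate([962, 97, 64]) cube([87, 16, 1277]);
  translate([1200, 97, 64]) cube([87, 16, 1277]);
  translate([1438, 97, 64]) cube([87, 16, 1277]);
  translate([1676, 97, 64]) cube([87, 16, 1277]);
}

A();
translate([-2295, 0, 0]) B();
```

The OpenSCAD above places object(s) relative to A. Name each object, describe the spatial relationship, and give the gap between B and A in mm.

A is a chair. B is a fence section. The fence section is on the floor beside the chair on its −x side. The gap between the fence section and the chair is 280 mm.

The fence section's nearest face is 280 mm from the chair's −x face.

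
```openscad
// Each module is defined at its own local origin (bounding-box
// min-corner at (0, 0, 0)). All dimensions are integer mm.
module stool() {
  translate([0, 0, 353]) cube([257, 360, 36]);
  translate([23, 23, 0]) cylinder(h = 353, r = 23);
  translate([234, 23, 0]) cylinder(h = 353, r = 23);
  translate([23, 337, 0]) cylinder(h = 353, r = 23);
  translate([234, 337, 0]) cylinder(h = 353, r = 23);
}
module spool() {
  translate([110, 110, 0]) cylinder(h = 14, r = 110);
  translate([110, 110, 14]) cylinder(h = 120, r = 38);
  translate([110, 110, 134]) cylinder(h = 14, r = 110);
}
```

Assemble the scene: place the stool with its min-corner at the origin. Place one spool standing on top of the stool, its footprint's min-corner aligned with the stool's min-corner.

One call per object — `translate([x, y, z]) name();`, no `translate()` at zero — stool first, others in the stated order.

stool();
translate([0, 0, 389]) spool();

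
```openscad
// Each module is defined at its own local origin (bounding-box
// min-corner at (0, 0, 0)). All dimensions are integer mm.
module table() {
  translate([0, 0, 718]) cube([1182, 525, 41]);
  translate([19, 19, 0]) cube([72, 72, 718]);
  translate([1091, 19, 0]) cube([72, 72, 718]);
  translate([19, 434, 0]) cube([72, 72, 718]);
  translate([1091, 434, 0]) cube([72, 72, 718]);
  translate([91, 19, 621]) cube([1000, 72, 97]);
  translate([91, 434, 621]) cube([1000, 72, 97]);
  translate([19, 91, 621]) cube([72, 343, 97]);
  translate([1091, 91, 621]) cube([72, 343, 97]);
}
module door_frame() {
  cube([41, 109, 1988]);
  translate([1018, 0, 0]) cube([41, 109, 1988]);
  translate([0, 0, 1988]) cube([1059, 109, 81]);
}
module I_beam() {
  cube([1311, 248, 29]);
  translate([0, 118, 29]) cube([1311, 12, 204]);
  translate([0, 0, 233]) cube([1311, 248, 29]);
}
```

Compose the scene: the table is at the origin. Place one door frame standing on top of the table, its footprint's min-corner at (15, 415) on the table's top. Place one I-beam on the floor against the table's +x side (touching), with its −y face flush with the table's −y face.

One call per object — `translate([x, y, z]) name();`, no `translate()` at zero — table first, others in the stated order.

table();
translate([15, 415, 759]) door_frame();
translate([1182, 0, 0]) I_beam();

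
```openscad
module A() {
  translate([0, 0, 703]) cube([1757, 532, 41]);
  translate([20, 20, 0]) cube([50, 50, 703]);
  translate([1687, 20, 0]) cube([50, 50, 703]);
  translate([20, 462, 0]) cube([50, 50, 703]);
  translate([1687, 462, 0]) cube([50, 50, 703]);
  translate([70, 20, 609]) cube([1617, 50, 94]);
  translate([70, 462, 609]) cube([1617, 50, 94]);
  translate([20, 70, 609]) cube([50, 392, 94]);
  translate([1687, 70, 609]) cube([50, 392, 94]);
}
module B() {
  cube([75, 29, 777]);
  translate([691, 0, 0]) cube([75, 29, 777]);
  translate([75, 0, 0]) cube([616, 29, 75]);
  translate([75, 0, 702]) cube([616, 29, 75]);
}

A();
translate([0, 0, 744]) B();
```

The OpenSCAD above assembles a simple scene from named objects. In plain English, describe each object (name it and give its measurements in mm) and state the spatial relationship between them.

A is a table with a 1757×532 mm rectangular top, 41 mm thick, top surface at z = 744 mm, supported by four 50×50 mm square legs, each inset 20 mm from the nearest pair of top edges, running from the floor. Four apron rails, 50 mm thick and 94 mm tall, run between adjacent legs with their top edges flush with the underside of the top and their outer faces flush with the legs' outer faces.

B is a picture frame with a 616×627 mm rectangular opening (x by z) and a uniform 75 mm border on every side. Frame depth is 29 mm along y. It is built from two vertical stiles running the full outside height and two horizontal rails spanning the gap between the stiles.

The picture frame is on top of the table.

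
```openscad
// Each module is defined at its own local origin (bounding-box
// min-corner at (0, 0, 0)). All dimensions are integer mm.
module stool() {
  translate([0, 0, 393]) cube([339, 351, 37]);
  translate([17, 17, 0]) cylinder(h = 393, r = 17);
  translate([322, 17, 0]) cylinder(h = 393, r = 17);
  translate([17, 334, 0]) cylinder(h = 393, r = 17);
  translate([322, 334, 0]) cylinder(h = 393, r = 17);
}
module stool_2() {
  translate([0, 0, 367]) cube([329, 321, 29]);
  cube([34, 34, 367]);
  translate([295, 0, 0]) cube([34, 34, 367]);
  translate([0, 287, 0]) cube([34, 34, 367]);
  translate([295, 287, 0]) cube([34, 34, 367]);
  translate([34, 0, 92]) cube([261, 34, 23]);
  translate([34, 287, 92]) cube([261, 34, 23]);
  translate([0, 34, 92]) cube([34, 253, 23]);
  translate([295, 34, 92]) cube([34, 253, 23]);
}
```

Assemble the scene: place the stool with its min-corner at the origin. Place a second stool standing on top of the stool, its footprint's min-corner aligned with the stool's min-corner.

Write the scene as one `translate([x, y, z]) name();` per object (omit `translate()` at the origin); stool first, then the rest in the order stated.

stool();
translate([0, 0, 430]) stool_2();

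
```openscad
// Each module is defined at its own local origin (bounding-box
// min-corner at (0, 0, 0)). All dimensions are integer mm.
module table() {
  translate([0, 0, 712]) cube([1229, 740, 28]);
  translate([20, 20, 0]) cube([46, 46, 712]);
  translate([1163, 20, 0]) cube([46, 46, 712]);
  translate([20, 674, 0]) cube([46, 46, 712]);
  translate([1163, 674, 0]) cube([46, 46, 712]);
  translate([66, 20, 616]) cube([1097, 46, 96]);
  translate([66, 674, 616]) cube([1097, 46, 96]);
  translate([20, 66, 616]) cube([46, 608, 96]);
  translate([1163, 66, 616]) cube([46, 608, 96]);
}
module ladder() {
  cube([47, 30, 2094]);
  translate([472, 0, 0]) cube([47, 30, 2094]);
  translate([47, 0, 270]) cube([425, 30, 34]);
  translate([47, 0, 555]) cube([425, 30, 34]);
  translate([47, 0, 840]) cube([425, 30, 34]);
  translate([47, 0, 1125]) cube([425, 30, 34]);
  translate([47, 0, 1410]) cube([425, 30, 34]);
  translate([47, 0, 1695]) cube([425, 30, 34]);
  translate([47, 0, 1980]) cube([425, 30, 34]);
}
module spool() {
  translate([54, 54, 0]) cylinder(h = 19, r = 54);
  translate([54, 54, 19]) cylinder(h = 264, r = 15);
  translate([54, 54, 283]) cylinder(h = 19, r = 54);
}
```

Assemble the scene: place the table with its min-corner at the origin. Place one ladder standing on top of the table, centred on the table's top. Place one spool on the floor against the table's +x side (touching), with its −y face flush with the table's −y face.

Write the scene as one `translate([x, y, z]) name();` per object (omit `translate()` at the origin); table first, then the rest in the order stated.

table();
translate([355, 355, 740]) ladder();
translate([1229, 0, 0]) spool();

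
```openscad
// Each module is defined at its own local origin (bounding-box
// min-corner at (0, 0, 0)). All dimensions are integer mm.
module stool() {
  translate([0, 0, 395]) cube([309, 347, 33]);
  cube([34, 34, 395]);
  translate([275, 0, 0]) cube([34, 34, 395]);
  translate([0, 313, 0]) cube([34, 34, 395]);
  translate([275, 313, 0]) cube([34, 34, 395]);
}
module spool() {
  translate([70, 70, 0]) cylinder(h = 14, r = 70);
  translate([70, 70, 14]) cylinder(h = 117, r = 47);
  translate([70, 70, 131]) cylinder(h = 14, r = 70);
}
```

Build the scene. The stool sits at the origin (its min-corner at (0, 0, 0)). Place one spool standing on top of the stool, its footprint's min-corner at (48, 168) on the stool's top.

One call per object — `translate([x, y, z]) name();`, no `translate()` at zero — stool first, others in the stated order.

stool();
translate([48, 168, 428]) spool();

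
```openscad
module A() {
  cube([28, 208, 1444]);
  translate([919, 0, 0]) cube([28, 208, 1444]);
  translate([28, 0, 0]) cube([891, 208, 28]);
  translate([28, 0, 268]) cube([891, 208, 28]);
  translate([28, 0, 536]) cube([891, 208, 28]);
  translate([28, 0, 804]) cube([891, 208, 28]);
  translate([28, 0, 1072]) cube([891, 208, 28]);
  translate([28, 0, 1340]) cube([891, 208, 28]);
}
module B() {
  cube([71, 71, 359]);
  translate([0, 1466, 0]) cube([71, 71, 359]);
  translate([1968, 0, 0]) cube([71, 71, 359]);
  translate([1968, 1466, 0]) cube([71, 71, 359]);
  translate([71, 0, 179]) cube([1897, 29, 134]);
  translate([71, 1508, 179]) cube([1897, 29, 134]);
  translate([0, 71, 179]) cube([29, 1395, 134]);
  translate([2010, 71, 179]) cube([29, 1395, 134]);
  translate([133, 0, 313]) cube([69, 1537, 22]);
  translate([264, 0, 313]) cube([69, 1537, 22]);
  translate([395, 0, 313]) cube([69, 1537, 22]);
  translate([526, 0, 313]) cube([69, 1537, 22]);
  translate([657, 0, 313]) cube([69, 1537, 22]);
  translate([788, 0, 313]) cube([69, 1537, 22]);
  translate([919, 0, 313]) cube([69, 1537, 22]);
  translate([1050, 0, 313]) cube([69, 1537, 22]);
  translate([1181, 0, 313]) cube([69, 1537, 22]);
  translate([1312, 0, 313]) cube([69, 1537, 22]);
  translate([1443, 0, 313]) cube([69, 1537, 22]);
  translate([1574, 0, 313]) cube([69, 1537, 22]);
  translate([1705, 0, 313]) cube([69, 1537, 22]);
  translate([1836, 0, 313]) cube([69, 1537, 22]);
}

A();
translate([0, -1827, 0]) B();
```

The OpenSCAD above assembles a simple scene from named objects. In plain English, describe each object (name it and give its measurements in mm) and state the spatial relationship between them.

A is a bookshelf 947 mm wide overall, 208 mm deep and 1444 mm tall. The two sides are 28 mm thick vertical panels. 6 horizontal shelves of 28 mm thickness span between the inner faces of the sides; the lowest shelf sits on the floor and shelves are stacked with a clear vertical gap of 240 mm between each pair.

B is a bed frame 2039 mm long (x) by 1537 mm wide (y). Four 71×71 mm corner posts, 359 mm tall, at the corners of the footprint. Four rails of 29 mm thickness and 134 mm height run between adjacent posts with their undersides at z = 179 mm, their outer faces flush with the outside of the frame (the two x-running rails run between the posts' inner faces; the two y-running rails run between the posts' inner faces). 14 slats, each 69 mm wide (x) and 22 mm thick, lie across the top of the two x-running rails, running the full 1537 mm width of the frame in y; the slats are evenly spaced along x between the inner faces of the end posts with equal gaps (rounded down to the nearest mm) at the −x end and between each pair — any rounding remainder accumulates at the +x end.

The bed frame is on the floor beside the bookshelf on its −y side.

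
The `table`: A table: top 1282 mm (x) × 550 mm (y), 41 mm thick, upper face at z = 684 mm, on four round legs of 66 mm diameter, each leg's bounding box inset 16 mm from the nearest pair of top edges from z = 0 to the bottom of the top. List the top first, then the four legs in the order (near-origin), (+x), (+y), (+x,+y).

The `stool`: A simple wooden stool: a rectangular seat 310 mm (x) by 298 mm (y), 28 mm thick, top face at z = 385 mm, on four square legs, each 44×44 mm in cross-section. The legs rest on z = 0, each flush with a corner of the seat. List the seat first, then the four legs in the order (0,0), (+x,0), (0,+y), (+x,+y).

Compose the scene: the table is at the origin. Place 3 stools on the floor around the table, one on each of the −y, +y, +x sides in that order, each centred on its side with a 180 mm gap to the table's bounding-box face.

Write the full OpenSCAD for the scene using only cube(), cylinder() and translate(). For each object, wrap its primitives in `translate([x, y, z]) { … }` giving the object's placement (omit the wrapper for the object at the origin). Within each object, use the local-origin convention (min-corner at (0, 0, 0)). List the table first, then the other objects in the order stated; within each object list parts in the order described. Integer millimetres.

translate([0, 0, 643]) cube([1282, 550, 41]);
translate([49, 49, 0]) cylinder(h = 643, r = 33);
translate([1233, 49, 0]) cylinder(h = 643, r = 33);
translate([49, 501, 0]) cylinder(h = 643, r = 33);
translate([1233, 501, 0]) cylinder(h = 643, r = 33);
translate([486, -478, 0]) {
  translate([0, 0, 357]) cube([310, 298, 28]);
  cube([44, 44, 357]);
  translate([266, 0, 0]) cube([44, 44, 357]);
  translate([0, 254, 0]) cube([44, 44, 357]);
  translate([266, 254, 0]) cube([44, 44, 357]);
}
translate([486, 730, 0]) {
  translate([0, 0, 357]) cube([310, 298, 28]);
  cube([44, 44, 357]);
  translate([266, 0, 0]) cube([44, 44, 357]);
  translate([0, 254, 0]) cube([44, 44, 357]);
  translate([266, 254, 0]) cube([44, 44, 357]);
}
translate([1462, 126, 0]) {
  translate([0, 0, 357]) cube([310, 298, 28]);
  cube([44, 44, 357]);
  translate([266, 0, 0]) cube([44, 44, 357]);
  translate([0, 254, 0]) cube([44, 44, 357]);
  translate([266, 254, 0]) cube([44, 44, 357]);
}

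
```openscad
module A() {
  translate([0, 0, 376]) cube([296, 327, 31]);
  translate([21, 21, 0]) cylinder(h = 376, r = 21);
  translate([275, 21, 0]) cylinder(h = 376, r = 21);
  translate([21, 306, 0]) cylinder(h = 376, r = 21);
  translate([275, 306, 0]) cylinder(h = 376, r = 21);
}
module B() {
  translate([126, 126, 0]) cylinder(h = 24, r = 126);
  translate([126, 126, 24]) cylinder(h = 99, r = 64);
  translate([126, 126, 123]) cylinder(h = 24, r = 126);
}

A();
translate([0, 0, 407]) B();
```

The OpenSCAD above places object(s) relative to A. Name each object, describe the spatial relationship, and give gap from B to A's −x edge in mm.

A is a stool. B is a spool. The spool is on top of the stool. The gap from the spool to the stool's −x edge is 0 mm.

The spool's min-x is at 0; the stool's min-x is 0; gap = 0 mm.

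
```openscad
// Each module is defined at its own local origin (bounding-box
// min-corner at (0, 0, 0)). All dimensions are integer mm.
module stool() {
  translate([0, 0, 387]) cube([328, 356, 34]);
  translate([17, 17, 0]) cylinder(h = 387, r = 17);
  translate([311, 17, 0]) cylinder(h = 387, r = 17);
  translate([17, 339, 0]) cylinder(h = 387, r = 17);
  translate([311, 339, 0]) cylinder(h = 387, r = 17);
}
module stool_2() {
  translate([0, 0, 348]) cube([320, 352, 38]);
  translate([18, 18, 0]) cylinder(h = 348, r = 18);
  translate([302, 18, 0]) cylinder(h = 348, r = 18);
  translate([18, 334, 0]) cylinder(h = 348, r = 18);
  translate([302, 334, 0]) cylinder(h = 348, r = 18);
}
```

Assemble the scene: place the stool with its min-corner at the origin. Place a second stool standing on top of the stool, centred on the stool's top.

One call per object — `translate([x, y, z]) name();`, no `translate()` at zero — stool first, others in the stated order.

stool();
translate([4, 2, 421]) stool_2();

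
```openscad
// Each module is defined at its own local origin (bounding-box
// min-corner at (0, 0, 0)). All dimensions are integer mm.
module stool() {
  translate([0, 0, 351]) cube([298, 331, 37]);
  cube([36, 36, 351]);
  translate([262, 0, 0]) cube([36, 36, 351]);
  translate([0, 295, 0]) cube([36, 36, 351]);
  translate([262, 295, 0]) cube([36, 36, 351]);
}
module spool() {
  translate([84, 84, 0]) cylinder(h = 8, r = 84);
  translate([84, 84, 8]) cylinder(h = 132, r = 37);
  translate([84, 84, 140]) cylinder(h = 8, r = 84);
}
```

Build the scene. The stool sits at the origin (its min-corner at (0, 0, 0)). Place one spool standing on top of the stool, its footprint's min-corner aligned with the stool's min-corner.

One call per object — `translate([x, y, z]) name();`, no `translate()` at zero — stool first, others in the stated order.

stool();
translate([0, 0, 388]) spool();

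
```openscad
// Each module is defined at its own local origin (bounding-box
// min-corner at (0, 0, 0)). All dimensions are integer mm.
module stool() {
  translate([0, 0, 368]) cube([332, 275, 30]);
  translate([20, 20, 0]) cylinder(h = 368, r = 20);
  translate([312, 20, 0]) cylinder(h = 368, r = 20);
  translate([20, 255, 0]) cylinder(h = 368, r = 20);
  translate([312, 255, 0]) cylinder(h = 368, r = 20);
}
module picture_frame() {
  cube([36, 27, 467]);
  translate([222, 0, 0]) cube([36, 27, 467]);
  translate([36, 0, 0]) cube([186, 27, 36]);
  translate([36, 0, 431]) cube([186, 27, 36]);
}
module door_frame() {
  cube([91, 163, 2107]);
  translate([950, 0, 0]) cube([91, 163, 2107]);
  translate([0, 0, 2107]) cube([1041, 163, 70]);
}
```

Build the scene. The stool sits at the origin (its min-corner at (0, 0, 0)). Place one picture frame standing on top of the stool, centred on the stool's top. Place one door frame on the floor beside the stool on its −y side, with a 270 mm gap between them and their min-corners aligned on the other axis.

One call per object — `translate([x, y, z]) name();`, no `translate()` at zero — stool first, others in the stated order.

stool();
translate([37, 124, 398]) picture_frame();
translate([0, -433, 0]) door_frame();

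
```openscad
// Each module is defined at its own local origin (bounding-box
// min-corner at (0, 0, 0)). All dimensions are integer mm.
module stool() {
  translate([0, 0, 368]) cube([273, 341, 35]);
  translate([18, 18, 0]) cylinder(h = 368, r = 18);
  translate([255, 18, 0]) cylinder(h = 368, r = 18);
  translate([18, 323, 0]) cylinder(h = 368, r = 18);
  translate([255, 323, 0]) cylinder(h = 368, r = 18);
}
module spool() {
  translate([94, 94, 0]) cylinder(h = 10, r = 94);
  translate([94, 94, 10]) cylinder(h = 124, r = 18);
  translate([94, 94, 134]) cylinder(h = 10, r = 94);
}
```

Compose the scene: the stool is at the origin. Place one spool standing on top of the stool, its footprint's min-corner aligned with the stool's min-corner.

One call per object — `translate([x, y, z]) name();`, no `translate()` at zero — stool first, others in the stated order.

stool();
translate([0, 0, 403]) spool();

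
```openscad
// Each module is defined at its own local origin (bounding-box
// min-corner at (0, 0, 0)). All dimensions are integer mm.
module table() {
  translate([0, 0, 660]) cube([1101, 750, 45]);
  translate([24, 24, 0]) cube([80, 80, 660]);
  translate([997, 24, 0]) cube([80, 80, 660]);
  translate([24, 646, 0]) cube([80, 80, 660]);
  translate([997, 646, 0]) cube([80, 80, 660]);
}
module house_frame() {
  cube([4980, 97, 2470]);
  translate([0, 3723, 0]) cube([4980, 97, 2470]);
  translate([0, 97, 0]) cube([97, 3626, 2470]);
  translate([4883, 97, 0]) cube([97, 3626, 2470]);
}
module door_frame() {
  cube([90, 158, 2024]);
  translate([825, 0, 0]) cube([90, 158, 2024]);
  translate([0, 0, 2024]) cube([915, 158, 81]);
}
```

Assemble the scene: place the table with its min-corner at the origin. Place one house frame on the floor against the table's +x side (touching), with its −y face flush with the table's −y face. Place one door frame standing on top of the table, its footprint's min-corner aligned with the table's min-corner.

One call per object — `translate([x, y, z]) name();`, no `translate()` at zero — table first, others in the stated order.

table();
translate([1101, 0, 0]) house_frame();
translate([0, 0, 705]) door_frame();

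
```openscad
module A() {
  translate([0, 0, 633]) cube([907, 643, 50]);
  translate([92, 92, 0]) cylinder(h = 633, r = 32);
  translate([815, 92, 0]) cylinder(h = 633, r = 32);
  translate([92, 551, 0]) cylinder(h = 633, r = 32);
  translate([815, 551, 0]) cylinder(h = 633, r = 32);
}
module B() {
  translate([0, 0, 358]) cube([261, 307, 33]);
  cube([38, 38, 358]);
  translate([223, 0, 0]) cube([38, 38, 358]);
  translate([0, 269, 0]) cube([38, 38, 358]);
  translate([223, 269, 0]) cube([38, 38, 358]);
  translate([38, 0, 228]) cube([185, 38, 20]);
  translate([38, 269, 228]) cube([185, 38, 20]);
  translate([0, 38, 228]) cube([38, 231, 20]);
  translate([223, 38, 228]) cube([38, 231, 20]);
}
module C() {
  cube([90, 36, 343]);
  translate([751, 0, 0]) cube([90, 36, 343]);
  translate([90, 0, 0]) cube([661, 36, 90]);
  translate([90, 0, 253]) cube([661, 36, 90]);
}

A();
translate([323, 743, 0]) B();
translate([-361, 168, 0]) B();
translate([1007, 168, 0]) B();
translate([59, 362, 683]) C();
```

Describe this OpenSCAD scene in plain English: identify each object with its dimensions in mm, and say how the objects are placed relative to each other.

A is a rectangular dining table. The top is 907×643×50 mm with its upper surface at z = 683 mm. It stands on four round legs of 64 mm diameter, each leg's bounding box inset 60 mm from the nearest pair of top edges, running from the floor to the underside of the top.

B is a four-legged stool. The seat is a 261×307×33 mm slab whose top surface is at z = 391 mm; four square legs, each 38×38 mm in cross-section, run from the floor (z = 0) to the underside of the seat, each flush with a corner of the seat. Four stretchers, 38 mm wide and 20 mm tall, connect adjacent legs with their undersides at z = 228 mm, each running between the inner faces of the legs it joins and aligned with the legs' outer faces on the other axis.

C is a picture frame with a 661×163 mm rectangular opening (x by z) and a uniform 90 mm border on every side. Frame depth is 36 mm along y. It is built from two vertical stiles running the full outside height and two horizontal rails spanning the gap between the stiles.

Three stools sit around the table at the +y, −x, +x sides. The picture frame is on top of the table.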